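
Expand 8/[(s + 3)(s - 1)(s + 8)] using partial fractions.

Using cover-up method: P = -2/5, Q = 2/9, R = 8/45
Result: (-2/5)/(s + 3) + (2/9)/(s - 1) + (8/45)/(s + 8)


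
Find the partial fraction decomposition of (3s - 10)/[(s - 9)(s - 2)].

At s=9: P = (3·9 - 10)/(9 - 2) = 17/7. At s=2: Q = (3·2 - 10)/(2 - 9) = 4/7
Result: (17/7)/(s - 9) + (4/7)/(s - 2)


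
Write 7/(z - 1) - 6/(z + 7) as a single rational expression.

Common denominator (z - 1)(z + 7). Numerator: 7(z + 7) - 6(z - 1) = (7z + 49) - (6z - 6) = z + 55
Result: (z + 55)/[(z - 1)(z + 7)]


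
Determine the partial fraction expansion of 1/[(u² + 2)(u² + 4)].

Coefficient matching gives A = C = 0, B = 1/(4-2) = 1/2, D = -B = -1/2
Result: (1/2)/(u² + 2) - (1/2)/(u² + 4)


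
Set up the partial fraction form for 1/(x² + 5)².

Repeated quadratic factor: (αx + β)/(x² + 5) + (γx + δ)/(x² + 5)²


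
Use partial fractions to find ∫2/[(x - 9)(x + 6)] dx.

Decompose: 2/[(x - 9)(x + 6)] = (2/15)/(x - 9) - (2/15)/(x + 6). Integrate each term: (2/15) ln|(x - 9)| - (2/15) ln|(x + 6)| + C


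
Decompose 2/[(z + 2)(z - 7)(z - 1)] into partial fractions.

Using cover-up method: P = 2/27, Q = 1/27, R = -1/9
Result: (2/27)/(z + 2) + (1/27)/(z - 7) - (1/9)/(z - 1)


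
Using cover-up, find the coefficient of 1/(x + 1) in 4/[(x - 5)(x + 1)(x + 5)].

Cover (x + 1), set x=-1: 4/[(-1 - 5)(-1 + 5)] = -1/6


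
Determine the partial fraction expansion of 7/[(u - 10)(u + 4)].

7/(u - 10)(u + 4) = A/(u - 10) + B/(u + 4). A = 7/(10 + 4) = 1/2, B = 7/(-4 - 10) = -1/2
Result: (1/2)/(u - 10) - (1/2)/(u + 4)


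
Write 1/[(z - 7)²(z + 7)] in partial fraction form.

Cover-up at z=-7: R = 1/(-7 - 7)² = 1/196. Cover-up at z=7: Q = 1/(7 + 7) = 1/14. Comparing z² coeff: P = -R = -1/196
Result: (-1/196)/(z - 7) + (1/14)/(z - 7)² + (1/196)/(z + 7)


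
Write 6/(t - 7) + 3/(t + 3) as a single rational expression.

Common denominator (t - 7)(t + 3). Numerator: 6(t + 3) + 3(t - 7) = (6t + 18) + (3t - 21) = 9t - 3
Result: (9t - 3)/[(t - 7)(t + 3)]


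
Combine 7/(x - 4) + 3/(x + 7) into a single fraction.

Common denominator (x - 4)(x + 7). Numerator: 7(x + 7) + 3(x - 4) = (7x + 49) + (3x - 12) = 10x + 37
Result: (10x + 37)/[(x - 4)(x + 7)]


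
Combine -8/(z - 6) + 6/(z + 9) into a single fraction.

Common denominator (z - 6)(z + 9). Numerator: -8(z + 9) + 6(z - 6) = (-8z - 72) + (6z - 36) = -2z - 108
Result: (-2z - 108)/[(z - 6)(z + 9)]


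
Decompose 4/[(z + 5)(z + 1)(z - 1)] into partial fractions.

Using cover-up method: A = 1/6, B = -1/2, C = 1/3
Result: (1/6)/(z + 5) - (1/2)/(z + 1) + (1/3)/(z - 1)


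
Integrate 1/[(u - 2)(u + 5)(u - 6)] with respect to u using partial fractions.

Cover-up: A = -1/28, B = 1/77, C = 1/44. Decomposition: (-1/28)/(u - 2) + (1/77)/(u + 5) + (1/44)/(u - 6). Integrate each term: (-1/28) ln|(u - 2)| + (1/77) ln|(u + 5)| + (1/44) ln|(u - 6)| + C


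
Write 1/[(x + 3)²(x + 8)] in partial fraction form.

Cover-up at x=-8: γ = 1/(-8 + 3)² = 1/25. Cover-up at x=-3: β = 1/(-3 + 8) = 1/5. Comparing x² coeff: α = -γ = -1/25
Result: (-1/25)/(x + 3) + (1/5)/(x + 3)² + (1/25)/(x + 8)


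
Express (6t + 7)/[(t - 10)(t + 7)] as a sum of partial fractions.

At t=10: A = (6·10 + 7)/(10 + 7) = 67/17. At t=-7: B = (6·(-7) + 7)/(-7 - 10) = 35/17
Result: (67/17)/(t - 10) + (35/17)/(t + 7)


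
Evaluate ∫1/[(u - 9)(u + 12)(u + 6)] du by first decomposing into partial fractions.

Cover-up: P = 1/315, Q = 1/126, R = -1/90. Decomposition: (1/315)/(u - 9) + (1/126)/(u + 12) - (1/90)/(u + 6). Integrate each term: (1/315) ln|(u - 9)| + (1/126) ln|(u + 12)| - (1/90) ln|(u + 6)| + C


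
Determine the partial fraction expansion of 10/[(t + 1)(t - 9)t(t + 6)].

Using Heaviside cover-up: (1/5)/(t + 1) + (1/135)/(t - 9) - (5/27)/t - (1/45)/(t + 6)


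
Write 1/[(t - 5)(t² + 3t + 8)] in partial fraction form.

Cover-up at t = 5: P = 1/(5² + 3·5 + 8) = 1/48. Then Q = -P = -1/48, R = -P·(3 + 5) = -1/6
Result: (1/48)/(t - 5) - ((1/48)t + 1/6)/(t² + 3t + 8)


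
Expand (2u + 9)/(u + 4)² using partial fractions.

(2u + 9) = P(u + 4) + Q. At u = -4: Q = 2·(-4) + 9 = 1. Coeff of u: P = 2
Result: 2/(u + 4) + 1/(u + 4)²


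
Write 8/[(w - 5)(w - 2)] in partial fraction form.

8/(w - 5)(w - 2) = P/(w - 5) + Q/(w - 2). P = 8/(5 - 2) = 8/3, Q = 8/(2 - 5) = -8/3
Result: (8/3)/(w - 5) - (8/3)/(w - 2)


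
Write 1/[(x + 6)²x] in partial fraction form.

Cover-up at x=0: C = 1/(0 + 6)² = 1/36. Cover-up at x=-6: B = 1/(-6 - 0) = -1/6. Comparing x² coeff: A = -C = -1/36
Result: (-1/36)/(x + 6) - (1/6)/(x + 6)² + (1/36)/x


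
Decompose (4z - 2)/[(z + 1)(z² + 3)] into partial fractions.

At z=-1: A = (4·(-1) - 2)/((-1)² + 3) = -3/2. B = -A = 3/2, C = 4 - (-1)·A = 5/2
Result: (-3/2)/(z + 1) + ((3/2)z + 5/2)/(z² + 3)


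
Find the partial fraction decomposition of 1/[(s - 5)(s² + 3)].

Cover-up at s = 5: A = 1/(5² + 3) = 1/28. Then B = -A = -1/28, C = -A·(0 + 5) = -5/28
Result: (1/28)/(s - 5) - ((1/28)s + 5/28)/(s² + 3)


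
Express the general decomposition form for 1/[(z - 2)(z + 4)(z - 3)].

Three distinct linear factors: P/(z - 2) + Q/(z + 4) + R/(z - 3)


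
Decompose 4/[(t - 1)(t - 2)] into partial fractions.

4/(t - 1)(t - 2) = α/(t - 1) + β/(t - 2). α = 4/(1 - 2) = -4, β = 4/(2 - 1) = 4
Result: -4/(t - 1) + 4/(t - 2)


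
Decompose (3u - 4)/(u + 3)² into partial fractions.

(3u - 4) = A(u + 3) + B. At u = -3: B = 3·(-3) - 4 = -13. Coeff of u: A = 3
Result: 3/(u + 3) - 13/(u + 3)²


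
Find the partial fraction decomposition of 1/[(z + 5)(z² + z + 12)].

Cover-up at z = -5: P = 1/((-5)² + 1·(-5) + 12) = 1/32. Then Q = -P = -1/32, R = -P·(1 - 5) = 1/8
Result: (1/32)/(z + 5) - ((1/32)z - 1/8)/(z² + z + 12)


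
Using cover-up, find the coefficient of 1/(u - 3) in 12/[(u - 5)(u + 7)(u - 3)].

Cover (u - 3), set u=3: 12/[(3 - 5)(3 + 7)] = -3/5


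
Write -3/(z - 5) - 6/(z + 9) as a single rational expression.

Common denominator (z - 5)(z + 9). Numerator: -3(z + 9) - 6(z - 5) = (-3z - 27) - (6z - 30) = -9z + 3
Result: (-9z + 3)/[(z - 5)(z + 9)]


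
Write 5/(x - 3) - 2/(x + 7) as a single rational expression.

Common denominator (x - 3)(x + 7). Numerator: 5(x + 7) - 2(x - 3) = (5x + 35) - (2x - 6) = 3x + 41
Result: (3x + 41)/[(x - 3)(x + 7)]


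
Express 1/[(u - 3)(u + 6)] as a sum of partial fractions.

1/(u - 3)(u + 6) = A/(u - 3) + B/(u + 6). A = 1/(3 + 6) = 1/9, B = 1/(-6 - 3) = -1/9
Result: (1/9)/(u - 3) - (1/9)/(u + 6)


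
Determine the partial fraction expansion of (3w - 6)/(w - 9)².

(3w - 6) = A(w - 9) + B. At w = 9: B = 3·9 - 6 = 21. Coeff of w: A = 3
Result: 3/(w - 9) + 21/(w - 9)²


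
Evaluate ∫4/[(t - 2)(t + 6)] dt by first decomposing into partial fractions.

Decompose: 4/[(t - 2)(t + 6)] = (1/2)/(t - 2) - (1/2)/(t + 6). Integrate each term: (1/2) ln|(t - 2)| - (1/2) ln|(t + 6)| + C


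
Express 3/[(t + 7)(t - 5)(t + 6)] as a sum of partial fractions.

Using cover-up method: P = 1/4, Q = 1/44, R = -3/11
Result: (1/4)/(t + 7) + (1/44)/(t - 5) - (3/11)/(t + 6)


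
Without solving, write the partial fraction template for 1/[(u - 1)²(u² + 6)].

Repeated linear + quadratic: α/(u - 1) + β/(u - 1)² + (γu + δ)/(u² + 6)


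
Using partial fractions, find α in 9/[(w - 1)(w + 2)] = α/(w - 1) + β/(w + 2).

Cover-up at w = 1: α = 9/(1 + 2) = 9/3 = 3


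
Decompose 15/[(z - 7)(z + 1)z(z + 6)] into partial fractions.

Using Heaviside cover-up: (15/728)/(z - 7) + (3/8)/(z + 1) - (5/14)/z - (1/26)/(z + 6)


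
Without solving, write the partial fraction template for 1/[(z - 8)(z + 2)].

Distinct linear factors: A/(z - 8) + B/(z + 2)


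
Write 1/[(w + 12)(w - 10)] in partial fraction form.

1/(w + 12)(w - 10) = α/(w + 12) + β/(w - 10). α = 1/(-12 - 10) = -1/22, β = 1/(10 + 12) = 1/22
Result: (-1/22)/(w + 12) + (1/22)/(w - 10)


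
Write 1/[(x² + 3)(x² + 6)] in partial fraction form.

Coefficient matching gives α = γ = 0, β = 1/(6-3) = 1/3, δ = -β = -1/3
Result: (1/3)/(x² + 3) - (1/3)/(x² + 6)


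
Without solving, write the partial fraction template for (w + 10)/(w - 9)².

Repeated linear factor: P/(w - 9) + Q/(w - 9)²


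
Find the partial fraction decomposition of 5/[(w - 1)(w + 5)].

5/(w - 1)(w + 5) = A/(w - 1) + B/(w + 5). A = 5/(1 + 5) = 5/6, B = 5/(-5 - 1) = -5/6
Result: (5/6)/(w - 1) - (5/6)/(w + 5)


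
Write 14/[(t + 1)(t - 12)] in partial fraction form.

14/(t + 1)(t - 12) = P/(t + 1) + Q/(t - 12). P = 14/(-1 - 12) = -14/13, Q = 14/(12 + 1) = 14/13
Result: (-14/13)/(t + 1) + (14/13)/(t - 12)


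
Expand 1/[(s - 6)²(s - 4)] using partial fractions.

Cover-up at s=4: R = 1/(4 - 6)² = 1/4. Cover-up at s=6: Q = 1/(6 - 4) = 1/2. Comparing s² coeff: P = -R = -1/4
Result: (-1/4)/(s - 6) + (1/2)/(s - 6)² + (1/4)/(s - 4)


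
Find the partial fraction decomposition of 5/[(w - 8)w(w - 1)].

Using cover-up method: A = 5/56, B = 5/8, C = -5/7
Result: (5/56)/(w - 8) + (5/8)/w - (5/7)/(w - 1)


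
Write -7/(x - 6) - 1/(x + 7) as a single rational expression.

Common denominator (x - 6)(x + 7). Numerator: -7(x + 7) - 1(x - 6) = (-7x - 49) - (x - 6) = -8x - 43
Result: (-8x - 43)/[(x - 6)(x + 7)]


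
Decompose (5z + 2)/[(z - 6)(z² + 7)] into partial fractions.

At z=6: P = (5·6 + 2)/(6² + 7) = 32/43. Q = -P = -32/43, R = 5 - 6·P = 23/43
Result: (32/43)/(z - 6) - ((32/43)z - 23/43)/(z² + 7)


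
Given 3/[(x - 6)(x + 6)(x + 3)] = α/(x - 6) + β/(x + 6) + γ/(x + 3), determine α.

Cover-up at x = 6: α = 3/[(6 + 6)(6 + 3)] = 3/[(12)(9)] = 3/108 = 1/36


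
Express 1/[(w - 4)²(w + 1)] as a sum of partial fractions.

Cover-up at w=-1: R = 1/(-1 - 4)² = 1/25. Cover-up at w=4: Q = 1/(4 + 1) = 1/5. Comparing w² coeff: P = -R = -1/25
Result: (-1/25)/(w - 4) + (1/5)/(w - 4)² + (1/25)/(w + 1)


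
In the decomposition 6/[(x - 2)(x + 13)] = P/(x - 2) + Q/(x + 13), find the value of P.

Cover-up at x = 2: P = 6/(2 + 13) = 6/15 = 2/5


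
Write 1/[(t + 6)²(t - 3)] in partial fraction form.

Cover-up at t=3: R = 1/(3 + 6)² = 1/81. Cover-up at t=-6: Q = 1/(-6 - 3) = -1/9. Comparing t² coeff: P = -R = -1/81
Result: (-1/81)/(t + 6) - (1/9)/(t + 6)² + (1/81)/(t - 3)


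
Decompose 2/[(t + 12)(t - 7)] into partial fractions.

2/(t + 12)(t - 7) = P/(t + 12) + Q/(t - 7). P = 2/(-12 - 7) = -2/19, Q = 2/(7 + 12) = 2/19
Result: (-2/19)/(t + 12) + (2/19)/(t - 7)


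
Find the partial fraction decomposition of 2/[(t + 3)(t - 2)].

2/(t + 3)(t - 2) = α/(t + 3) + β/(t - 2). α = 2/(-3 - 2) = -2/5, β = 2/(2 + 3) = 2/5
Result: (-2/5)/(t + 3) + (2/5)/(t - 2)


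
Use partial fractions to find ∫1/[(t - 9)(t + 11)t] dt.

Cover-up: A = 1/180, B = 1/220, C = -1/99. Decomposition: (1/180)/(t - 9) + (1/220)/(t + 11) - (1/99)/t. Integrate each term: (1/180) ln|(t - 9)| + (1/220) ln|(t + 11)| - (1/99) ln|t| + C


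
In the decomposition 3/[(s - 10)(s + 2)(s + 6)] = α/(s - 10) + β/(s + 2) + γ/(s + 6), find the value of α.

Cover-up at s = 10: α = 3/[(10 + 2)(10 + 6)] = 3/[(12)(16)] = 3/192 = 1/64


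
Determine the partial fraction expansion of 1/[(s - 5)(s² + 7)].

Cover-up at s = 5: A = 1/(5² + 7) = 1/32. Then B = -A = -1/32, C = -A·(0 + 5) = -5/32
Result: (1/32)/(s - 5) - ((1/32)s + 5/32)/(s² + 7)


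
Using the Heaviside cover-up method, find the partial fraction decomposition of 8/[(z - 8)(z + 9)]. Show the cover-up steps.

Cover (z - 8): set z=8, get A = 8/(8 + 9) = 8/17. Cover (z + 9): set z=-9, get B = 8/(-9 - 8) = -8/17.
Result: (8/17)/(z - 8) - (8/17)/(z + 9)


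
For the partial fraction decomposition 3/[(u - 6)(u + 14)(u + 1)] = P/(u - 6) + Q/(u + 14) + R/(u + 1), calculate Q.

Cover-up at u = -14: Q = 3/[(-14 - 6)(-14 + 1)] = 3/[(-20)(-13)] = 3/260


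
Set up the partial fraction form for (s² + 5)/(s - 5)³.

Repeated linear factor (power 3): P/(s - 5) + Q/(s - 5)² + R/(s - 5)³


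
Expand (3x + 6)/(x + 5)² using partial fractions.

(3x + 6) = A(x + 5) + B. At x = -5: B = 3·(-5) + 6 = -9. Coeff of x: A = 3
Result: 3/(x + 5) - 9/(x + 5)²


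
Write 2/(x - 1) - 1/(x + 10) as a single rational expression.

Common denominator (x - 1)(x + 10). Numerator: 2(x + 10) - 1(x - 1) = (2x + 20) - (x - 1) = x + 21
Result: (x + 21)/[(x - 1)(x + 10)]


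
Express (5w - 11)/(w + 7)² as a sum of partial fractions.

(5w - 11) = P(w + 7) + Q. At w = -7: Q = 5·(-7) - 11 = -46. Coeff of w: P = 5
Result: 5/(w + 7) - 46/(w + 7)²


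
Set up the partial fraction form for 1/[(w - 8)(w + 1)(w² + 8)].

Two linear + quadratic: P/(w - 8) + Q/(w + 1) + (Rw + S)/(w² + 8)


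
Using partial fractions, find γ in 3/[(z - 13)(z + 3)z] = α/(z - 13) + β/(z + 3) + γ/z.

Cover-up at z = 0: γ = 3/[(0 - 13)(0 + 3)] = 3/[(-13)(3)] = -3/39 = -1/13


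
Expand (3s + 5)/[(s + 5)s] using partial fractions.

At s=-5: α = (3·(-5) + 5)/(-5 - 0) = 2. At s=0: β = (3·0 + 5)/(0 + 5) = 1
Result: 2/(s + 5) + 1/s


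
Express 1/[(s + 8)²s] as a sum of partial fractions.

Cover-up at s=0: γ = 1/(0 + 8)² = 1/64. Cover-up at s=-8: β = 1/(-8 - 0) = -1/8. Comparing s² coeff: α = -γ = -1/64
Result: (-1/64)/(s + 8) - (1/8)/(s + 8)² + (1/64)/s


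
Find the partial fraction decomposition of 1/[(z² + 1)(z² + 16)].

Coefficient matching gives α = γ = 0, β = 1/(16-1) = 1/15, δ = -β = -1/15
Result: (1/15)/(z² + 1) - (1/15)/(z² + 16)


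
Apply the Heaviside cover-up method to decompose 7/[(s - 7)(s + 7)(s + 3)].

Cover (s - 7), s=7: α = 7/[(7 + 7)(7 + 3)] = 1/20. Cover (s + 7), s=-7: β = 7/[(-7 - 7)(-7 + 3)] = 1/8. Cover (s + 3), s=-3: γ = 7/[(-3 - 7)(-3 + 7)] = -7/40.
Result: (1/20)/(s - 7) + (1/8)/(s + 7) - (7/40)/(s + 3)


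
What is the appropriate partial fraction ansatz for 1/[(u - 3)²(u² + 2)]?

Repeated linear + quadratic: P/(u - 3) + Q/(u - 3)² + (Ru + S)/(u² + 2)


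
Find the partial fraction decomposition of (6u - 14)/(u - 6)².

(6u - 14) = A(u - 6) + B. At u = 6: B = 6·6 - 14 = 22. Coeff of u: A = 6
Result: 6/(u - 6) + 22/(u - 6)²


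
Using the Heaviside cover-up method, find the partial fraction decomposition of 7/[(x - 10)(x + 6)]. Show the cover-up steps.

Cover (x - 10): set x=10, get A = 7/(10 + 6) = 7/16. Cover (x + 6): set x=-6, get B = 7/(-6 - 10) = -7/16.
Result: (7/16)/(x - 10) - (7/16)/(x + 6)


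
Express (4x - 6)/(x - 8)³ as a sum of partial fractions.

(4x - 6) = α(x - 8)² + β(x - 8) + γ. At x = 8: γ = 4·8 - 6 = 26. Coefficients: α = 0, β = 4
Result: 4/(x - 8)² + 26/(x - 8)³


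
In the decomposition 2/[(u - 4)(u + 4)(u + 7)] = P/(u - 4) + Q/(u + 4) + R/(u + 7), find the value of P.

Cover-up at u = 4: P = 2/[(4 + 4)(4 + 7)] = 2/[(8)(11)] = 2/88 = 1/44


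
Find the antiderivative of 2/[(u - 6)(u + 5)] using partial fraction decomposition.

Decompose: 2/[(u - 6)(u + 5)] = (2/11)/(u - 6) - (2/11)/(u + 5). Integrate each term: (2/11) ln|(u - 6)| - (2/11) ln|(u + 5)| + C


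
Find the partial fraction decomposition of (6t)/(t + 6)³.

(6t) = A(t + 6)² + B(t + 6) + C. At t = -6: C = 6·(-6) + 0 = -36. Coefficients: A = 0, B = 6
Result: 6/(t + 6)² - 36/(t + 6)³


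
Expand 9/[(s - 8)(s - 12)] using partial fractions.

9/(s - 8)(s - 12) = α/(s - 8) + β/(s - 12). α = 9/(8 - 12) = -9/4, β = 9/(12 - 8) = 9/4
Result: (-9/4)/(s - 8) + (9/4)/(s - 12)


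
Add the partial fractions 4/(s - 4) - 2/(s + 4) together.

Common denominator (s - 4)(s + 4). Numerator: 4(s + 4) - 2(s - 4) = (4s + 16) - (2s - 8) = 2s + 24
Result: (2s + 24)/[(s - 4)(s + 4)]


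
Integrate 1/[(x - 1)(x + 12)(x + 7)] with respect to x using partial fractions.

Cover-up: P = 1/104, Q = 1/65, R = -1/40. Decomposition: (1/104)/(x - 1) + (1/65)/(x + 12) - (1/40)/(x + 7). Integrate each term: (1/104) ln|(x - 1)| + (1/65) ln|(x + 12)| - (1/40) ln|(x + 7)| + C


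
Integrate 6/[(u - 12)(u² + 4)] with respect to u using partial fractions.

Cover-up at u=12: α = 6/(12²+4) = 3/74. Coeff matching: β = -3/74, γ = -18/37. Decomposition: (3/74)/(u - 12) - ((3/74)u + 18/37)/(u² + 4). Integrate: linear → ln, quadratic → (1/2)ln + arctan: (3/74) ln|(u - 12)| - (3/148) ln(u² + 4) - (9/37) arctan(u/2) + C


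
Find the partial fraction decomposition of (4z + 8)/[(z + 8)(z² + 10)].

At z=-8: P = (4·(-8) + 8)/((-8)² + 10) = -12/37. Q = -P = 12/37, R = 4 - (-8)·P = 52/37
Result: (-12/37)/(z + 8) + ((12/37)z + 52/37)/(z² + 10)


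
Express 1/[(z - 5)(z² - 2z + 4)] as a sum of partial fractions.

Cover-up at z = 5: α = 1/(5² - 2·5 + 4) = 1/19. Then β = -α = -1/19, γ = -α·(-2 + 5) = -3/19
Result: (1/19)/(z - 5) - ((1/19)z + 3/19)/(z² - 2z + 4)


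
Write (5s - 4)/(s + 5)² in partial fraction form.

(5s - 4) = α(s + 5) + β. At s = -5: β = 5·(-5) - 4 = -29. Coeff of s: α = 5
Result: 5/(s + 5) - 29/(s + 5)²


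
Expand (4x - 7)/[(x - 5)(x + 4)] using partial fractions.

At x=5: P = (4·5 - 7)/(5 + 4) = 13/9. At x=-4: Q = (4·(-4) - 7)/(-4 - 5) = 23/9
Result: (13/9)/(x - 5) + (23/9)/(x + 4)


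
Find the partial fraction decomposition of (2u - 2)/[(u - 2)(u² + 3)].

At u=2: P = (2·2 - 2)/(2² + 3) = 2/7. Q = -P = -2/7, R = 2 - 2·P = 10/7
Result: (2/7)/(u - 2) - ((2/7)u - 10/7)/(u² + 3)


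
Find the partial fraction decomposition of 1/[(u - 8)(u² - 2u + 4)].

Cover-up at u = 8: P = 1/(8² - 2·8 + 4) = 1/52. Then Q = -P = -1/52, R = -P·(-2 + 8) = -3/26
Result: (1/52)/(u - 8) - ((1/52)u + 3/26)/(u² - 2u + 4)


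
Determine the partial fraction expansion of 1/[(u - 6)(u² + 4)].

Cover-up at u = 6: α = 1/(6² + 4) = 1/40. Then β = -α = -1/40, γ = -α·(0 + 6) = -3/20
Result: (1/40)/(u - 6) - ((1/40)u + 3/20)/(u² + 4)


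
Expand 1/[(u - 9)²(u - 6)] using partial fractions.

Cover-up at u=6: γ = 1/(6 - 9)² = 1/9. Cover-up at u=9: β = 1/(9 - 6) = 1/3. Comparing u² coeff: α = -γ = -1/9
Result: (-1/9)/(u - 9) + (1/3)/(u - 9)² + (1/9)/(u - 6)


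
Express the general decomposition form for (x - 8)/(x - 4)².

Repeated linear factor: α/(x - 4) + β/(x - 4)²


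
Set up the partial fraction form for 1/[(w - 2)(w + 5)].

Distinct linear factors: α/(w - 2) + β/(w + 5)


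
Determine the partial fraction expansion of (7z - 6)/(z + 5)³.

(7z - 6) = P(z + 5)² + Q(z + 5) + R. At z = -5: R = 7·(-5) - 6 = -41. Coefficients: P = 0, Q = 7
Result: 7/(z + 5)² - 41/(z + 5)³


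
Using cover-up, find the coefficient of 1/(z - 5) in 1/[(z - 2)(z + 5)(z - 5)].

Cover (z - 5), set z=5: 1/[(5 - 2)(5 + 5)] = 1/30


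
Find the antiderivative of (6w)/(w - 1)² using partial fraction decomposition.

Decompose: α = 6, β = 6·1 + 0 = 6, so (6w)/(w - 1)² = 6/(w - 1) + 6/(w - 1)². Integrate: ∫ α/(w - 1) dw = 6 ln|(w - 1)|; ∫ β/(w - 1)² dw = -6/(w - 1). Sum: 6 ln|(w - 1)| - 6/(w - 1) + C


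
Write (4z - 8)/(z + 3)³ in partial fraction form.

(4z - 8) = A(z + 3)² + B(z + 3) + C. At z = -3: C = 4·(-3) - 8 = -20. Coefficients: A = 0, B = 4
Result: 4/(z + 3)² - 20/(z + 3)³


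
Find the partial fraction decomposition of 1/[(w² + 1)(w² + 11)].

Coefficient matching gives A = C = 0, B = 1/(11-1) = 1/10, D = -B = -1/10
Result: (1/10)/(w² + 1) - (1/10)/(w² + 11)


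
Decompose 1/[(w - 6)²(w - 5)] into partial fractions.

Cover-up at w=5: γ = 1/(5 - 6)² = 1. Cover-up at w=6: β = 1/(6 - 5) = 1. Comparing w² coeff: α = -γ = -1
Result: -1/(w - 6) + 1/(w - 6)² + 1/(w - 5)


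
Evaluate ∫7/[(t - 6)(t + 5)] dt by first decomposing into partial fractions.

Decompose: 7/[(t - 6)(t + 5)] = (7/11)/(t - 6) - (7/11)/(t + 5). Integrate each term: (7/11) ln|(t - 6)| - (7/11) ln|(t + 5)| + C


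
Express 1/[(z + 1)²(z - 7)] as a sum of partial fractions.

Cover-up at z=7: R = 1/(7 + 1)² = 1/64. Cover-up at z=-1: Q = 1/(-1 - 7) = -1/8. Comparing z² coeff: P = -R = -1/64
Result: (-1/64)/(z + 1) - (1/8)/(z + 1)² + (1/64)/(z - 7)


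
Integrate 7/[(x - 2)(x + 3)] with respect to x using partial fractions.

Decompose: 7/[(x - 2)(x + 3)] = (7/5)/(x - 2) - (7/5)/(x + 3). Integrate each term: (7/5) ln|(x - 2)| - (7/5) ln|(x + 3)| + C


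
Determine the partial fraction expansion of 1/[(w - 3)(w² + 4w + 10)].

Cover-up at w = 3: α = 1/(3² + 4·3 + 10) = 1/31. Then β = -α = -1/31, γ = -α·(4 + 3) = -7/31
Result: (1/31)/(w - 3) - ((1/31)w + 7/31)/(w² + 4w + 10)


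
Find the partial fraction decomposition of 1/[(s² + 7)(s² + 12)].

Coefficient matching gives α = γ = 0, β = 1/(12-7) = 1/5, δ = -β = -1/5
Result: (1/5)/(s² + 7) - (1/5)/(s² + 12)


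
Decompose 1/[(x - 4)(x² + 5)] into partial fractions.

Cover-up at x = 4: P = 1/(4² + 5) = 1/21. Then Q = -P = -1/21, R = -P·(0 + 4) = -4/21
Result: (1/21)/(x - 4) - ((1/21)x + 4/21)/(x² + 5)


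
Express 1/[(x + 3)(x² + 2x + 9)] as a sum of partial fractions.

Cover-up at x = -3: P = 1/((-3)² + 2·(-3) + 9) = 1/12. Then Q = -P = -1/12, R = -P·(2 - 3) = 1/12
Result: (1/12)/(x + 3) - ((1/12)x - 1/12)/(x² + 2x + 9)


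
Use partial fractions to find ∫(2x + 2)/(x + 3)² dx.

Decompose: A = 2, B = 2·(-3) + 2 = -4, so (2x + 2)/(x + 3)² = 2/(x + 3) - 4/(x + 3)². Integrate: ∫ A/(x + 3) dx = 2 ln|(x + 3)|; ∫ B/(x + 3)² dx = 4/(x + 3). Sum: 2 ln|(x + 3)| + 4/(x + 3) + C


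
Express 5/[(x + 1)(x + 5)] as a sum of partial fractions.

5/(x + 1)(x + 5) = α/(x + 1) + β/(x + 5). α = 5/(-1 + 5) = 5/4, β = 5/(-5 + 1) = -5/4
Result: (5/4)/(x + 1) - (5/4)/(x + 5)


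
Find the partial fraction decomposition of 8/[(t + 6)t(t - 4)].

Using cover-up method: α = 2/15, β = -1/3, γ = 1/5
Result: (2/15)/(t + 6) - (1/3)/t + (1/5)/(t - 4)


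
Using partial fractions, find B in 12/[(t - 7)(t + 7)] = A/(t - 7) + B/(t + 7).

Cover-up at t = -7: B = 12/(-7 - 7) = -12/14 = -6/7


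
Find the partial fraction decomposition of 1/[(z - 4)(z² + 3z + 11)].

Cover-up at z = 4: P = 1/(4² + 3·4 + 11) = 1/39. Then Q = -P = -1/39, R = -P·(3 + 4) = -7/39
Result: (1/39)/(z - 4) - ((1/39)z + 7/39)/(z² + 3z + 11)


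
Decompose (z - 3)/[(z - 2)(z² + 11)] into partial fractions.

At z=2: A = (1·2 - 3)/(2² + 11) = -1/15. B = -A = 1/15, C = 1 - 2·A = 17/15
Result: (-1/15)/(z - 2) + ((1/15)z + 17/15)/(z² + 11)


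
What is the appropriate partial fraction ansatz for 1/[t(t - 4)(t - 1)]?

Three distinct linear factors: α/t + β/(t - 4) + γ/(t - 1)


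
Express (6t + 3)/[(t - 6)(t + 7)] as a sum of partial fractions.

At t=6: α = (6·6 + 3)/(6 + 7) = 3. At t=-7: β = (6·(-7) + 3)/(-7 - 6) = 3
Result: 3/(t - 6) + 3/(t + 7)


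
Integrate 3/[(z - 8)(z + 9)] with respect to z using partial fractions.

Decompose: 3/[(z - 8)(z + 9)] = (3/17)/(z - 8) - (3/17)/(z + 9). Integrate each term: (3/17) ln|(z - 8)| - (3/17) ln|(z + 9)| + C


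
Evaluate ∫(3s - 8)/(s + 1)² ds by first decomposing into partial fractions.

Decompose: A = 3, B = 3·(-1) - 8 = -11, so (3s - 8)/(s + 1)² = 3/(s + 1) - 11/(s + 1)². Integrate: ∫ A/(s + 1) ds = 3 ln|(s + 1)|; ∫ B/(s + 1)² ds = 11/(s + 1). Sum: 3 ln|(s + 1)| + 11/(s + 1) + C


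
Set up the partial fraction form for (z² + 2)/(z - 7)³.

Repeated linear factor (power 3): α/(z - 7) + β/(z - 7)² + γ/(z - 7)³


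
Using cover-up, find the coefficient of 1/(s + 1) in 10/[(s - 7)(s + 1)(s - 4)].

Cover (s + 1), set s=-1: 10/[(-1 - 7)(-1 - 4)] = 1/4


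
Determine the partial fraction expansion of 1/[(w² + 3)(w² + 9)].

Coefficient matching gives α = γ = 0, β = 1/(9-3) = 1/6, δ = -β = -1/6
Result: (1/6)/(w² + 3) - (1/6)/(w² + 9)


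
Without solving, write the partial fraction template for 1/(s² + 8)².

Repeated quadratic factor: (As + B)/(s² + 8) + (Cs + D)/(s² + 8)²


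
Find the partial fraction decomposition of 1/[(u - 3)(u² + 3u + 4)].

Cover-up at u = 3: α = 1/(3² + 3·3 + 4) = 1/22. Then β = -α = -1/22, γ = -α·(3 + 3) = -3/11
Result: (1/22)/(u - 3) - ((1/22)u + 3/11)/(u² + 3u + 4)


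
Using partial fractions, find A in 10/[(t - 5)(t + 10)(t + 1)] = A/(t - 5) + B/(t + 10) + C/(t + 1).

Cover-up at t = 5: A = 10/[(5 + 10)(5 + 1)] = 10/[(15)(6)] = 10/90 = 1/9


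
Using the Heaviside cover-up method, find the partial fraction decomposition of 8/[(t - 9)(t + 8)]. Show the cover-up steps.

Cover (t - 9): set t=9, get A = 8/(9 + 8) = 8/17. Cover (t + 8): set t=-8, get B = 8/(-8 - 9) = -8/17.
Result: (8/17)/(t - 9) - (8/17)/(t + 8)


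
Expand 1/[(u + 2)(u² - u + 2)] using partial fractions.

Cover-up at u = -2: P = 1/((-2)² - 1·(-2) + 2) = 1/8. Then Q = -P = -1/8, R = -P·(-1 - 2) = 3/8
Result: (1/8)/(u + 2) - ((1/8)u - 3/8)/(u² - u + 2)


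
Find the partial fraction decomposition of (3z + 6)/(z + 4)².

(3z + 6) = A(z + 4) + B. At z = -4: B = 3·(-4) + 6 = -6. Coeff of z: A = 3
Result: 3/(z + 4) - 6/(z + 4)²


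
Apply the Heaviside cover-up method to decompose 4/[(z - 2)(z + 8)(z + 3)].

Cover (z - 2), z=2: P = 4/[(2 + 8)(2 + 3)] = 2/25. Cover (z + 8), z=-8: Q = 4/[(-8 - 2)(-8 + 3)] = 2/25. Cover (z + 3), z=-3: R = 4/[(-3 - 2)(-3 + 8)] = -4/25.
Result: (2/25)/(z - 2) + (2/25)/(z + 8) - (4/25)/(z + 3)


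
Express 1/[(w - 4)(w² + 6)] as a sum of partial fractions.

Cover-up at w = 4: α = 1/(4² + 6) = 1/22. Then β = -α = -1/22, γ = -α·(0 + 4) = -2/11
Result: (1/22)/(w - 4) - ((1/22)w + 2/11)/(w² + 6)


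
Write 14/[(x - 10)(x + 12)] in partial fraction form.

14/(x - 10)(x + 12) = A/(x - 10) + B/(x + 12). A = 14/(10 + 12) = 7/11, B = 14/(-12 - 10) = -7/11
Result: (7/11)/(x - 10) - (7/11)/(x + 12)


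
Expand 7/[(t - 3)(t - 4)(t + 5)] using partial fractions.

Using cover-up method: α = -7/8, β = 7/9, γ = 7/72
Result: (-7/8)/(t - 3) + (7/9)/(t - 4) + (7/72)/(t + 5)


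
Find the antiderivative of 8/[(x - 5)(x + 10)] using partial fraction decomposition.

Decompose: 8/[(x - 5)(x + 10)] = (8/15)/(x - 5) - (8/15)/(x + 10). Integrate each term: (8/15) ln|(x - 5)| - (8/15) ln|(x + 10)| + C


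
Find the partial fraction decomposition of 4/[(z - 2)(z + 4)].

4/(z - 2)(z + 4) = P/(z - 2) + Q/(z + 4). P = 4/(2 + 4) = 2/3, Q = 4/(-4 - 2) = -2/3
Result: (2/3)/(z - 2) - (2/3)/(z + 4)


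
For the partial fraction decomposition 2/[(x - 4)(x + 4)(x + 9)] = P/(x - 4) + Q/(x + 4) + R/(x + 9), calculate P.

Cover-up at x = 4: P = 2/[(4 + 4)(4 + 9)] = 2/[(8)(13)] = 2/104 = 1/52


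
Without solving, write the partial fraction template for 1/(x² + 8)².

Repeated quadratic factor: (αx + β)/(x² + 8) + (γx + δ)/(x² + 8)²


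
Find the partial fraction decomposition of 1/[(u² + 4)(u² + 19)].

Coefficient matching gives α = γ = 0, β = 1/(19-4) = 1/15, δ = -β = -1/15
Result: (1/15)/(u² + 4) - (1/15)/(u² + 19)


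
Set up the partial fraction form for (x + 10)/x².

Repeated linear factor: A/x + B/x²


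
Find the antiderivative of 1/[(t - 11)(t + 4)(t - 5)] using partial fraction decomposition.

Cover-up: α = 1/90, β = 1/135, γ = -1/54. Decomposition: (1/90)/(t - 11) + (1/135)/(t + 4) - (1/54)/(t - 5). Integrate each term: (1/90) ln|(t - 11)| + (1/135) ln|(t + 4)| - (1/54) ln|(t - 5)| + C


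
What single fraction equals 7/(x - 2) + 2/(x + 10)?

Common denominator (x - 2)(x + 10). Numerator: 7(x + 10) + 2(x - 2) = (7x + 70) + (2x - 4) = 9x + 66
Result: (9x + 66)/[(x - 2)(x + 10)]


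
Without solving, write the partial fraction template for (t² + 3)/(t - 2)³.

Repeated linear factor (power 3): α/(t - 2) + β/(t - 2)² + γ/(t - 2)³


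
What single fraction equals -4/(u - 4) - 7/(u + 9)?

Common denominator (u - 4)(u + 9). Numerator: -4(u + 9) - 7(u - 4) = (-4u - 36) - (7u - 28) = -11u - 8
Result: (-11u - 8)/[(u - 4)(u + 9)]


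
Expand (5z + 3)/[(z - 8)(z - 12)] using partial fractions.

At z=8: α = (5·8 + 3)/(8 - 12) = -43/4. At z=12: β = (5·12 + 3)/(12 - 8) = 63/4
Result: (-43/4)/(z - 8) + (63/4)/(z - 12)


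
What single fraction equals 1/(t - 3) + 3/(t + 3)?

Common denominator (t - 3)(t + 3). Numerator: 1(t + 3) + 3(t - 3) = (t + 3) + (3t - 9) = 4t - 6
Result: (4t - 6)/[(t - 3)(t + 3)]


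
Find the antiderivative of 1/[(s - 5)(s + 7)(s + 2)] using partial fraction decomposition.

Cover-up: P = 1/84, Q = 1/60, R = -1/35. Decomposition: (1/84)/(s - 5) + (1/60)/(s + 7) - (1/35)/(s + 2). Integrate each term: (1/84) ln|(s - 5)| + (1/60) ln|(s + 7)| - (1/35) ln|(s + 2)| + C


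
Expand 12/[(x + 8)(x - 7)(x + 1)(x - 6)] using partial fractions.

Using Heaviside cover-up: (-2/245)/(x + 8) + (1/10)/(x - 7) + (3/98)/(x + 1) - (6/49)/(x - 6)


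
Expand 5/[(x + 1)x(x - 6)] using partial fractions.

Using cover-up method: P = 5/7, Q = -5/6, R = 5/42
Result: (5/7)/(x + 1) - (5/6)/x + (5/42)/(x - 6)


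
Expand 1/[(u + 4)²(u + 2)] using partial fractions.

Cover-up at u=-2: C = 1/(-2 + 4)² = 1/4. Cover-up at u=-4: B = 1/(-4 + 2) = -1/2. Comparing u² coeff: A = -C = -1/4
Result: (-1/4)/(u + 4) - (1/2)/(u + 4)² + (1/4)/(u + 2)


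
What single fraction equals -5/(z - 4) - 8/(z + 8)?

Common denominator (z - 4)(z + 8). Numerator: -5(z + 8) - 8(z - 4) = (-5z - 40) - (8z - 32) = -13z - 8
Result: (-13z - 8)/[(z - 4)(z + 8)]


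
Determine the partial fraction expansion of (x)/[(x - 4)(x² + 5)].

At x=4: A = (1·4 + 0)/(4² + 5) = 4/21. B = -A = -4/21, C = 1 - 4·A = 5/21
Result: (4/21)/(x - 4) - ((4/21)x - 5/21)/(x² + 5)


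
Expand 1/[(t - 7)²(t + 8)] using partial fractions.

Cover-up at t=-8: γ = 1/(-8 - 7)² = 1/225. Cover-up at t=7: β = 1/(7 + 8) = 1/15. Comparing t² coeff: α = -γ = -1/225
Result: (-1/225)/(t - 7) + (1/15)/(t - 7)² + (1/225)/(t + 8)


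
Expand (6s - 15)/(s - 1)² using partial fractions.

(6s - 15) = α(s - 1) + β. At s = 1: β = 6·1 - 15 = -9. Coeff of s: α = 6
Result: 6/(s - 1) - 9/(s - 1)²


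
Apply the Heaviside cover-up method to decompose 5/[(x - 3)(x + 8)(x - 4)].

Cover (x - 3), x=3: A = 5/[(3 + 8)(3 - 4)] = -5/11. Cover (x + 8), x=-8: B = 5/[(-8 - 3)(-8 - 4)] = 5/132. Cover (x - 4), x=4: C = 5/[(4 - 3)(4 + 8)] = 5/12.
Result: (-5/11)/(x - 3) + (5/132)/(x + 8) + (5/12)/(x - 4)


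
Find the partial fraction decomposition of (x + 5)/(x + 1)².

(x + 5) = A(x + 1) + B. At x = -1: B = 1·(-1) + 5 = 4. Coeff of x: A = 1
Result: 1/(x + 1) + 4/(x + 1)²


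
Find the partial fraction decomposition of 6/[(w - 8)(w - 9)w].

Using cover-up method: α = -3/4, β = 2/3, γ = 1/12
Result: (-3/4)/(w - 8) + (2/3)/(w - 9) + (1/12)/w


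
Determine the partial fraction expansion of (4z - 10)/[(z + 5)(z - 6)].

At z=-5: α = (4·(-5) - 10)/(-5 - 6) = 30/11. At z=6: β = (4·6 - 10)/(6 + 5) = 14/11
Result: (30/11)/(z + 5) + (14/11)/(z - 6)


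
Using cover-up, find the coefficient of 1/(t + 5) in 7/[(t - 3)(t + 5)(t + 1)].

Cover (t + 5), set t=-5: 7/[(-5 - 3)(-5 + 1)] = 7/32


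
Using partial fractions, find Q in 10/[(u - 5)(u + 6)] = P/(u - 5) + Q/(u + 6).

Cover-up at u = -6: Q = 10/(-6 - 5) = -10/11


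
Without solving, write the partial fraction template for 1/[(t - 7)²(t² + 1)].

Repeated linear + quadratic: A/(t - 7) + B/(t - 7)² + (Ct + D)/(t² + 1)


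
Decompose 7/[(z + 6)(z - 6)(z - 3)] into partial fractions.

Using cover-up method: α = 7/108, β = 7/36, γ = -7/27
Result: (7/108)/(z + 6) + (7/36)/(z - 6) - (7/27)/(z - 3)


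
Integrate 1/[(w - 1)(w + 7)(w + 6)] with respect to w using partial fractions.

Cover-up: A = 1/56, B = 1/8, C = -1/7. Decomposition: (1/56)/(w - 1) + (1/8)/(w + 7) - (1/7)/(w + 6). Integrate each term: (1/56) ln|(w - 1)| + (1/8) ln|(w + 7)| - (1/7) ln|(w + 6)| + C


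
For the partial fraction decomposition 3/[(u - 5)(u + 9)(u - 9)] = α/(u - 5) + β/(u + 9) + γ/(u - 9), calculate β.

Cover-up at u = -9: β = 3/[(-9 - 5)(-9 - 9)] = 3/[(-14)(-18)] = 3/252 = 1/84


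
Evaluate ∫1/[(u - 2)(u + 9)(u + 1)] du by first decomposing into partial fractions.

Cover-up: α = 1/33, β = 1/88, γ = -1/24. Decomposition: (1/33)/(u - 2) + (1/88)/(u + 9) - (1/24)/(u + 1). Integrate each term: (1/33) ln|(u - 2)| + (1/88) ln|(u + 9)| - (1/24) ln|(u + 1)| + C


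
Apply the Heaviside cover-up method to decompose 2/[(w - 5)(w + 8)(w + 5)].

Cover (w - 5), w=5: α = 2/[(5 + 8)(5 + 5)] = 1/65. Cover (w + 8), w=-8: β = 2/[(-8 - 5)(-8 + 5)] = 2/39. Cover (w + 5), w=-5: γ = 2/[(-5 - 5)(-5 + 8)] = -1/15.
Result: (1/65)/(w - 5) + (2/39)/(w + 8) - (1/15)/(w + 5)


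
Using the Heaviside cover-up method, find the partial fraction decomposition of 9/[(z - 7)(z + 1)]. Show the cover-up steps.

Cover (z - 7): set z=7, get P = 9/(7 + 1) = 9/8. Cover (z + 1): set z=-1, get Q = 9/(-1 - 7) = -9/8.
Result: (9/8)/(z - 7) - (9/8)/(z + 1)


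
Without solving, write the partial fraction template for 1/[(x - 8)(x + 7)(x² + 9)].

Two linear + quadratic: P/(x - 8) + Q/(x + 7) + (Rx + S)/(x² + 9)


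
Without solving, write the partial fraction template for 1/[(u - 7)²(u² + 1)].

Repeated linear + quadratic: P/(u - 7) + Q/(u - 7)² + (Ru + S)/(u² + 1)


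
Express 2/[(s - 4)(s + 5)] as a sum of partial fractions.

2/(s - 4)(s + 5) = A/(s - 4) + B/(s + 5). A = 2/(4 + 5) = 2/9, B = 2/(-5 - 4) = -2/9
Result: (2/9)/(s - 4) - (2/9)/(s + 5)


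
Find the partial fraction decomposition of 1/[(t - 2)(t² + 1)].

Cover-up at t = 2: P = 1/(2² + 1) = 1/5. Then Q = -P = -1/5, R = -P·(0 + 2) = -2/5
Result: (1/5)/(t - 2) - ((1/5)t + 2/5)/(t² + 1)


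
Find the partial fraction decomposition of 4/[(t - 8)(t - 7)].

4/(t - 8)(t - 7) = α/(t - 8) + β/(t - 7). α = 4/(8 - 7) = 4, β = 4/(7 - 8) = -4
Result: 4/(t - 8) - 4/(t - 7)


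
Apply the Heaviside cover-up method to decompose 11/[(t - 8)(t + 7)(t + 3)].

Cover (t - 8), t=8: α = 11/[(8 + 7)(8 + 3)] = 1/15. Cover (t + 7), t=-7: β = 11/[(-7 - 8)(-7 + 3)] = 11/60. Cover (t + 3), t=-3: γ = 11/[(-3 - 8)(-3 + 7)] = -1/4.
Result: (1/15)/(t - 8) + (11/60)/(t + 7) - (1/4)/(t + 3)


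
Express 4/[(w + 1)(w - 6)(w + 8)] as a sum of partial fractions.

Using cover-up method: P = -4/49, Q = 2/49, R = 2/49
Result: (-4/49)/(w + 1) + (2/49)/(w - 6) + (2/49)/(w + 8)


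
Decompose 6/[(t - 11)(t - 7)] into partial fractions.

6/(t - 11)(t - 7) = A/(t - 11) + B/(t - 7). A = 6/(11 - 7) = 3/2, B = 6/(7 - 11) = -3/2
Result: (3/2)/(t - 11) - (3/2)/(t - 7)


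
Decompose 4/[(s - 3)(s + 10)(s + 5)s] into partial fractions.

Using Heaviside cover-up: (1/78)/(s - 3) - (2/325)/(s + 10) + (1/50)/(s + 5) - (2/75)/s


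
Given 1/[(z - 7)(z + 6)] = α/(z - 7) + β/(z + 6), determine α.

Cover-up at z = 7: α = 1/(7 + 6) = 1/13


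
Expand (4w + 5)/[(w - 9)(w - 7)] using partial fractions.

At w=9: α = (4·9 + 5)/(9 - 7) = 41/2. At w=7: β = (4·7 + 5)/(7 - 9) = -33/2
Result: (41/2)/(w - 9) - (33/2)/(w - 7)


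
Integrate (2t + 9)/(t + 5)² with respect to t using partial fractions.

Decompose: α = 2, β = 2·(-5) + 9 = -1, so (2t + 9)/(t + 5)² = 2/(t + 5) - 1/(t + 5)². Integrate: ∫ α/(t + 5) dt = 2 ln|(t + 5)|; ∫ β/(t + 5)² dt = 1/(t + 5). Sum: 2 ln|(t + 5)| + 1/(t + 5) + C


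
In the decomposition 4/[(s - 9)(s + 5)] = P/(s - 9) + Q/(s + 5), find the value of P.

Cover-up at s = 9: P = 4/(9 + 5) = 4/14 = 2/7


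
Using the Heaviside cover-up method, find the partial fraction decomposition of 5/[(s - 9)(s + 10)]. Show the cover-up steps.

Cover (s - 9): set s=9, get A = 5/(9 + 10) = 5/19. Cover (s + 10): set s=-10, get B = 5/(-10 - 9) = -5/19.
Result: (5/19)/(s - 9) - (5/19)/(s + 10)


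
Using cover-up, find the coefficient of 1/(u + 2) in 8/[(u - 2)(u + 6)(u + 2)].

Cover (u + 2), set u=-2: 8/[(-2 - 2)(-2 + 6)] = -1/2


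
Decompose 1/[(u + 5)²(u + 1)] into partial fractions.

Cover-up at u=-1: C = 1/(-1 + 5)² = 1/16. Cover-up at u=-5: B = 1/(-5 + 1) = -1/4. Comparing u² coeff: A = -C = -1/16
Result: (-1/16)/(u + 5) - (1/4)/(u + 5)² + (1/16)/(u + 1)


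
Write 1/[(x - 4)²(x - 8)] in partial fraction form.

Cover-up at x=8: R = 1/(8 - 4)² = 1/16. Cover-up at x=4: Q = 1/(4 - 8) = -1/4. Comparing x² coeff: P = -R = -1/16
Result: (-1/16)/(x - 4) - (1/4)/(x - 4)² + (1/16)/(x - 8)


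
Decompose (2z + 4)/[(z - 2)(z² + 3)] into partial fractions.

At z=2: A = (2·2 + 4)/(2² + 3) = 8/7. B = -A = -8/7, C = 2 - 2·A = -2/7
Result: (8/7)/(z - 2) - ((8/7)z + 2/7)/(z² + 3)


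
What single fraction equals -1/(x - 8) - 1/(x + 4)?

Common denominator (x - 8)(x + 4). Numerator: -1(x + 4) - 1(x - 8) = (-x - 4) - (x - 8) = -2x + 4
Result: (-2x + 4)/[(x - 8)(x + 4)]


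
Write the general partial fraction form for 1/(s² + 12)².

Repeated quadratic factor: (αs + β)/(s² + 12) + (γs + δ)/(s² + 12)²


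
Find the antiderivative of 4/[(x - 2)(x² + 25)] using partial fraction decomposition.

Cover-up at x=2: A = 4/(2²+25) = 4/29. Coeff matching: B = -4/29, C = -8/29. Decomposition: (4/29)/(x - 2) - ((4/29)x + 8/29)/(x² + 25). Integrate: linear → ln, quadratic → (1/2)ln + arctan: (4/29) ln|(x - 2)| - (2/29) ln(x² + 25) - (8/145) arctan(x/5) + C


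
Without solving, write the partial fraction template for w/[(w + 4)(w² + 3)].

Linear + irreducible quadratic: α/(w + 4) + (βw + γ)/(w² + 3)


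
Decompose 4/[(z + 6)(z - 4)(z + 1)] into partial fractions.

Using cover-up method: α = 2/25, β = 2/25, γ = -4/25
Result: (2/25)/(z + 6) + (2/25)/(z - 4) - (4/25)/(z + 1)


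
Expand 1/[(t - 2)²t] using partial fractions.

Cover-up at t=0: C = 1/(0 - 2)² = 1/4. Cover-up at t=2: B = 1/(2 - 0) = 1/2. Comparing t² coeff: A = -C = -1/4
Result: (-1/4)/(t - 2) + (1/2)/(t - 2)² + (1/4)/t


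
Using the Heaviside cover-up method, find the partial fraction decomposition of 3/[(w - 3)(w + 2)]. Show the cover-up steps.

Cover (w - 3): set w=3, get α = 3/(3 + 2) = 3/5. Cover (w + 2): set w=-2, get β = 3/(-2 - 3) = -3/5.
Result: (3/5)/(w - 3) - (3/5)/(w + 2)


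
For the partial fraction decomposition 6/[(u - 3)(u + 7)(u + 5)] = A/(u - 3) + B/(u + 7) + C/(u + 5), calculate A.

Cover-up at u = 3: A = 6/[(3 + 7)(3 + 5)] = 6/[(10)(8)] = 6/80 = 3/40


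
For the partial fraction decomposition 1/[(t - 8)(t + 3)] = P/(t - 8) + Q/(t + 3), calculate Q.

Cover-up at t = -3: Q = 1/(-3 - 8) = -1/11


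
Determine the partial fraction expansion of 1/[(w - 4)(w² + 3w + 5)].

Cover-up at w = 4: α = 1/(4² + 3·4 + 5) = 1/33. Then β = -α = -1/33, γ = -α·(3 + 4) = -7/33
Result: (1/33)/(w - 4) - ((1/33)w + 7/33)/(w² + 3w + 5)


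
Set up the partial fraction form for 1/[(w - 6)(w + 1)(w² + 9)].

Two linear + quadratic: α/(w - 6) + β/(w + 1) + (γw + δ)/(w² + 9)


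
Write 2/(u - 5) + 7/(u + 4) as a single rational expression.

Common denominator (u - 5)(u + 4). Numerator: 2(u + 4) + 7(u - 5) = (2u + 8) + (7u - 35) = 9u - 27
Result: (9u - 27)/[(u - 5)(u + 4)]


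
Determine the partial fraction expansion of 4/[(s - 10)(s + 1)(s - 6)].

Using cover-up method: A = 1/11, B = 4/77, C = -1/7
Result: (1/11)/(s - 10) + (4/77)/(s + 1) - (1/7)/(s - 6)


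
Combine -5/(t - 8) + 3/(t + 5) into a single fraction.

Common denominator (t - 8)(t + 5). Numerator: -5(t + 5) + 3(t - 8) = (-5t - 25) + (3t - 24) = -2t - 49
Result: (-2t - 49)/[(t - 8)(t + 5)]


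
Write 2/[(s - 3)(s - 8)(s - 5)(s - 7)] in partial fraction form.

Using Heaviside cover-up: (-1/20)/(s - 3) + (2/15)/(s - 8) + (1/6)/(s - 5) - (1/4)/(s - 7)


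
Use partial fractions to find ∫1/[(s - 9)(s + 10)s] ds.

Cover-up: P = 1/171, Q = 1/190, R = -1/90. Decomposition: (1/171)/(s - 9) + (1/190)/(s + 10) - (1/90)/s. Integrate each term: (1/171) ln|(s - 9)| + (1/190) ln|(s + 10)| - (1/90) ln|s| + C
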